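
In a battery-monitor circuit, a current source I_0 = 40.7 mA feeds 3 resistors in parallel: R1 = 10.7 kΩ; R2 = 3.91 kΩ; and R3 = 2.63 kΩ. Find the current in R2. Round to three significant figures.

ΣG = 1/10.7 + 1/3.91 + 1/2.63 = 0.7294.
Current divider: I(R2) = I_0 · G_k/ΣG = 40.7 × (0.2558/0.7294) = 40.7 × 0.3506 = 14.27 mA.

I ≈ 14.3 mA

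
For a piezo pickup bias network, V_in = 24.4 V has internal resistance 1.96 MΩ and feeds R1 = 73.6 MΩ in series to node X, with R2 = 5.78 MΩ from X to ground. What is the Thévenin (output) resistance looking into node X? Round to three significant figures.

R1' = 1.96 + 73.6 = 75.56 MΩ (source resistance + R1).
Zeroing V_in shorts the top of R1' to ground, so R_th = R1' ‖ R2 = 5.369 MΩ.

R_th ≈ 5.37 MΩ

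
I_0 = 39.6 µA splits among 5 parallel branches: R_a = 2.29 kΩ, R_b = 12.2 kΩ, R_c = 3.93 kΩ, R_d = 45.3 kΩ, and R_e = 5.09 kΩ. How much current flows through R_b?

Conductances: ΣG = 1/2.29 + 1/12.2 + 1/3.93 + 1/45.3 + 1/5.09 = 0.9916 (1/kΩ).
R_b takes the fraction G_k/ΣG = 0.08197/0.9916 = 0.08266, so I = 39.6 × 0.08266 = 3.273 µA.

I ≈ 3.27 µA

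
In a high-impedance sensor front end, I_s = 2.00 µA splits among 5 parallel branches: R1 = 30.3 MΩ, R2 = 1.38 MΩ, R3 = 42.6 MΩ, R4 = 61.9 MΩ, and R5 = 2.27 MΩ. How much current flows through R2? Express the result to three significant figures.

I ≈ 1.17 µA

Conductances: ΣG = 1/30.3 + 1/1.38 + 1/42.6 + 1/61.9 + 1/2.27 = 1.238 (1/MΩ).
Current divider: I(R2) = I_s · G_k/ΣG = 2.00 × (0.7246/1.238) = 2.00 × 0.5854 = 1.171 µA.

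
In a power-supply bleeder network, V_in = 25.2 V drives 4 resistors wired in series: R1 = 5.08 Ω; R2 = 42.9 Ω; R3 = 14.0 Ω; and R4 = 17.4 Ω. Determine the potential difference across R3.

V ≈ 4.44 V

Total series resistance ΣR = 5.08 + 42.9 + 14.0 + 17.4 = 79.38 Ω.
Voltage divider: V = V_in · (14.00 / 79.38) = 25.2 × 0.1764 = 4.444 V.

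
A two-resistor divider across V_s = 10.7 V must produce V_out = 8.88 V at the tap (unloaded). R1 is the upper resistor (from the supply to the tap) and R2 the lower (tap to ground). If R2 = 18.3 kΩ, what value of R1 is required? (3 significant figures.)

Required fraction k = V_out/V_s = 0.8299.
R1 = R2·(1/k − 1) = 18.3 × 0.2050 = 3.751 kΩ.

R1 ≈ 3.75 kΩ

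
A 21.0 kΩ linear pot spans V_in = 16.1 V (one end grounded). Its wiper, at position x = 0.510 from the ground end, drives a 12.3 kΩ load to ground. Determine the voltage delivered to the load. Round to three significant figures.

Lower segment x·R_p = 10.71 kΩ; upper segment (1−x)·R_p = 10.29 kΩ.
Lower segment in parallel with the load: 10.71 ‖ 12.3 = 5.725 kΩ.
Loaded-divider output: V_out = 16.1 × 0.3575 = 5.755 V.

V_out ≈ 5.76 V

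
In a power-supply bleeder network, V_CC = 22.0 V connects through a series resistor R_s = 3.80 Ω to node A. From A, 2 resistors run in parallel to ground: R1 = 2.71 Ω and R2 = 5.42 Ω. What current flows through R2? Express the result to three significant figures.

I ≈ 1.31 A

Parallel bank: R_p = 1/(1/2.71 + 1/5.42) = 1.807 Ω.
Node voltage V_A = V_CC · R_p/(R_s + R_p) = 22.0 × 0.3222 = 7.089 V.
I(R2) = V_A / R2 = 7.089/5.42 = 1.308 A.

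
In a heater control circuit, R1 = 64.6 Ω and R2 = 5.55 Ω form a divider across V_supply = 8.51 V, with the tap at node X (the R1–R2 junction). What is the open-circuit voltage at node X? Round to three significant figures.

V_th ≈ 0.673 V

V_th is the unloaded tap voltage: V_supply · R2/(R1+R2) = 8.51 × 0.07912 = 0.6733 V.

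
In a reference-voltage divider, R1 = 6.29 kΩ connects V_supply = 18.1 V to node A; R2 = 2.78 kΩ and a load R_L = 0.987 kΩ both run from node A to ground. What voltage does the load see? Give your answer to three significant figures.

V_out ≈ 1.88 V

R2 ‖ R_L = (2.78 × 0.987)/(2.78 + 0.987) = 0.7284 kΩ.
Voltage divider with the loaded lower leg: V_out = 18.1 × 0.7284/(6.29 + 0.7284) = 18.1 × 0.1038 = 1.878 V.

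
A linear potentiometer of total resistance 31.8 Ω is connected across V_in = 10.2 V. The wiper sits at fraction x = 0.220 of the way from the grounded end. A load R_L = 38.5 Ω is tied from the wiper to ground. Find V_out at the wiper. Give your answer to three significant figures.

Split the track: R_lower = x·R_p = 6.996 Ω, R_upper = (1−x)·R_p = 24.80 Ω.
(x·R_p) ‖ R_L = 5.920 Ω.
V_out = 10.2 × 5.920/(24.80 + 5.920) = 1.965 V.
(Unloaded: V_out = x·V_in = 2.24 V.)

V_out ≈ 1.97 V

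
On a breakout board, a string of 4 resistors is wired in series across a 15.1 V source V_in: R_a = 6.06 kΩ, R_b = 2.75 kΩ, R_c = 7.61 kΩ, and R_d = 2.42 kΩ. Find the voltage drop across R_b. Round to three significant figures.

V ≈ 2.20 V

Total series resistance ΣR = 6.06 + 2.75 + 7.61 + 2.42 = 18.84 kΩ.
By the voltage-divider rule, V = 15.1 × 2.750/18.84 = 2.204 V.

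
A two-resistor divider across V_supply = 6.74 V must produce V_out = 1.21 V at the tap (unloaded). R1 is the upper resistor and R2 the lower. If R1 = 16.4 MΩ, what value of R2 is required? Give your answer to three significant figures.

Required fraction k = V_out/V_supply = 0.1795.
Rearranging, R2 = R1·k/(1−k) = 16.4 × 0.2188 = 3.588 MΩ.

R2 ≈ 3.59 MΩ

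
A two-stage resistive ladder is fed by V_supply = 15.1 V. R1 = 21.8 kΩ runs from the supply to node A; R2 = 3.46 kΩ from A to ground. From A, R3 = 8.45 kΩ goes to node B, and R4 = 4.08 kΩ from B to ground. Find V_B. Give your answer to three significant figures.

The second stage (R3 + R4 = 12.53 kΩ) loads node A in parallel with R2.
R2 ‖ (R3+R4) = 2.711 kΩ.
So V_A = 15.1 × 0.1106 = 1.670 V.
V_B = V_A × 0.3256 = 0.5439 V.

V_B ≈ 0.544 V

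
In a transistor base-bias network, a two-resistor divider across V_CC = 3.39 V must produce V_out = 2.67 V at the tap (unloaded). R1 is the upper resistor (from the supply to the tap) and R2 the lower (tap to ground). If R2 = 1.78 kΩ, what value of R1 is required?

R1 ≈ 0.480 kΩ

Required fraction k = V_out/V_CC = 0.7876.
Rearranging, R1 = R2·(1−k)/k = 1.78 × 0.2697 = 0.4800 kΩ.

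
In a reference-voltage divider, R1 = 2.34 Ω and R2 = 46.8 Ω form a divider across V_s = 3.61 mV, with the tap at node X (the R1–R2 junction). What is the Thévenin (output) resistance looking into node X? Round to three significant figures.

R_th ≈ 2.23 Ω

Looking into X with the source shorted: R_th = R1·R2/(R1+R2) = 2.340 × 46.8/49.14 = 2.229 Ω.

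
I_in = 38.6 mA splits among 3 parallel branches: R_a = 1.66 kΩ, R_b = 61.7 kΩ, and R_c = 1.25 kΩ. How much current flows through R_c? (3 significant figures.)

I ≈ 21.8 mA

Conductances: ΣG = 1/1.66 + 1/61.7 + 1/1.25 = 1.419 (1/kΩ).
R_c takes the fraction G_k/ΣG = 0.8000/1.419 = 0.5639, so I = 38.6 × 0.5639 = 21.77 mA.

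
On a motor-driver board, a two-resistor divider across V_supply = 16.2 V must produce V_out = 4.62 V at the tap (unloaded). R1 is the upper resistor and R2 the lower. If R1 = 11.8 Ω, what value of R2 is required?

Required fraction k = V_out/V_supply = 0.2852.
R2 = R1 · 0.2852/(1 − 0.2852) = 4.708 Ω.

R2 ≈ 4.71 Ω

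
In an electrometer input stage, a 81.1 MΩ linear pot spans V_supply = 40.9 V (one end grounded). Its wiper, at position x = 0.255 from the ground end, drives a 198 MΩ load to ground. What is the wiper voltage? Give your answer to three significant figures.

Lower segment x·R_p = 20.68 MΩ; upper segment (1−x)·R_p = 60.42 MΩ.
R_L loads the lower segment: effective lower R = 18.72 MΩ.
Then V_out = V_supply · 18.72/(60.42 + 18.72) = 9.677 V.

V_out ≈ 9.68 V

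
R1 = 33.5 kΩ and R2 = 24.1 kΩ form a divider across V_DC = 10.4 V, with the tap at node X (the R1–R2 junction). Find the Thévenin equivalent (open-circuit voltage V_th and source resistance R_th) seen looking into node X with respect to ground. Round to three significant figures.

V_th is the unloaded tap voltage: V_DC · R2/(R1+R2) = 10.4 × 0.4184 = 4.351 V.
Zeroing V_DC shorts the top of R1 to ground, so R_th = R1 ‖ R2 = 14.02 kΩ.

V_th ≈ 4.35 V, R_th ≈ 14.0 kΩ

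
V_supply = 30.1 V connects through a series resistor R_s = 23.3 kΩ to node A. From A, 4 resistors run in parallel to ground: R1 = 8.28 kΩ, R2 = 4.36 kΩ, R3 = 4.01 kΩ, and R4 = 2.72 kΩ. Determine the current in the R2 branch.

Combine the parallel branches: R_p = (1/8.28 + 1/4.36 + 1/4.01 + 1/2.72)⁻¹ = 1.034 kΩ.
Node voltage V_A = V_supply · R_p/(R_s + R_p) = 30.1 × 0.04249 = 1.279 V.
I(R2) = V_A / R2 = 1.279/4.36 = 0.2933 mA.
(Equivalently: I_total = 1.237 mA, then current-divider fraction G_k/ΣG = 0.2371.)

I ≈ 0.293 mA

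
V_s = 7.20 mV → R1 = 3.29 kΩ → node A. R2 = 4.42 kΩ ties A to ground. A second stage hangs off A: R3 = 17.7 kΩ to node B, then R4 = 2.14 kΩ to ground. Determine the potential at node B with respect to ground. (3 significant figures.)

The second stage (R3 + R4 = 19.84 kΩ) loads node A in parallel with R2.
Effective lower resistance at A: R2 ‖ 19.84 = 3.615 kΩ.
So V_A = 7.20 × 0.5235 = 3.769 mV.
Stage 2 is unloaded, so V_B = V_A · R4/(R3+R4) = 3.769 × 2.14/19.84 = 0.4066 mV.

V_B ≈ 0.407 mV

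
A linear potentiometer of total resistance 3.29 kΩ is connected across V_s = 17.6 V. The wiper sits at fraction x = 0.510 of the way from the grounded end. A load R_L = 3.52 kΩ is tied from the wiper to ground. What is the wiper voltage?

V_out ≈ 7.28 V

Split the track: R_lower = x·R_p = 1.678 kΩ, R_upper = (1−x)·R_p = 1.612 kΩ.
(x·R_p) ‖ R_L = 1.136 kΩ.
V_out = 17.6 × 1.136/(1.612 + 1.136) = 7.276 V.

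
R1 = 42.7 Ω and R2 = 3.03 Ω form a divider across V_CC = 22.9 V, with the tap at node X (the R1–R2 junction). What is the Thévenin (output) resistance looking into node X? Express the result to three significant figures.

R_th ≈ 2.83 Ω

Zeroing V_CC shorts the top of R1 to ground, so R_th = R1 ‖ R2 = 2.829 Ω.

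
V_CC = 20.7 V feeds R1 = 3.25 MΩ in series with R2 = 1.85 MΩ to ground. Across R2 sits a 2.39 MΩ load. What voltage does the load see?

R2 ‖ R_L = (1.85 × 2.39)/(1.85 + 2.39) = 1.043 MΩ.
Then V_out = V_CC · R2'/(R1 + R2') = 20.7 × 1.043/4.293 = 5.028 V.
(Unloaded it would be 7.51 V; the load pulls it down.)

V_out ≈ 5.03 V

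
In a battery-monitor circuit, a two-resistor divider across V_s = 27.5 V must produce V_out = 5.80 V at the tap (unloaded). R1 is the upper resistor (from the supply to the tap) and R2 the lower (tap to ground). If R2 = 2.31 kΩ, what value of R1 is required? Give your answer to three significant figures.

R1 ≈ 8.64 kΩ

V_out/V_s = R2/(R1+R2) = 0.2109.
Rearranging, R1 = R2·(1−k)/k = 2.31 × 3.741 = 8.643 kΩ.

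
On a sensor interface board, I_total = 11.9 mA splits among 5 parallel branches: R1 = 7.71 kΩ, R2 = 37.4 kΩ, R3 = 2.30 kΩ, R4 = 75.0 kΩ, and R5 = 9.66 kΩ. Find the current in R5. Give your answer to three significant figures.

ΣG = 1/7.71 + 1/37.4 + 1/2.30 + 1/75.0 + 1/9.66 = 0.7081.
R5 takes the fraction G_k/ΣG = 0.1035/0.7081 = 0.1462, so I = 11.9 × 0.1462 = 1.740 mA.

I ≈ 1.74 mA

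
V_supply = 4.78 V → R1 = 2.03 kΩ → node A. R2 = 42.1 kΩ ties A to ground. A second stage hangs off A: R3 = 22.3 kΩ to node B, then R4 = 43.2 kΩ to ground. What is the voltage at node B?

V_B ≈ 2.92 V

Node A sees R2 in parallel with the series input of stage 2, R3 + R4 = 65.50 kΩ.
Effective lower resistance at A: R2 ‖ 65.50 = 25.63 kΩ.
V_A = 4.78 × 25.63/(2.03 + 25.63) = 4.429 V.
Stage 2 is unloaded, so V_B = V_A · R4/(R3+R4) = 4.429 × 43.2/65.50 = 2.921 V.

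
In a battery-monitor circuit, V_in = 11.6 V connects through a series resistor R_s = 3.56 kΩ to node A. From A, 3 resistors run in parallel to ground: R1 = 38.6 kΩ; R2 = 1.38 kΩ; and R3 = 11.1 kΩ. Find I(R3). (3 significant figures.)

I ≈ 0.262 mA

Combine the parallel branches: R_p = (1/38.6 + 1/1.38 + 1/11.1)⁻¹ = 1.190 kΩ.
V_A by voltage divider: V_A = 11.6 × 1.190/(3.56 + 1.190) = 2.905 V.
Branch current I = V_A/R3 = 2.905/11.1 = 0.2617 mA.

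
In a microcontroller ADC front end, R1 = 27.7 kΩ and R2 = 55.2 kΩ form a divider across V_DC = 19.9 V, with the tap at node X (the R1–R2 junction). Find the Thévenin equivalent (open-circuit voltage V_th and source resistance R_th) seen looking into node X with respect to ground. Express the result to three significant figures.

With X open, the divider is unloaded: V_th = 19.9 × 55.2/82.90 = 13.25 V.
Looking into X with the source shorted: R_th = R1·R2/(R1+R2) = 27.70 × 55.2/82.90 = 18.44 kΩ.

V_th ≈ 13.3 V, R_th ≈ 18.4 kΩ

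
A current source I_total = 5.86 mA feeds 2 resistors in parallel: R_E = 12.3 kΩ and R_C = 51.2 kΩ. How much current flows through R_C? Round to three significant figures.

I ≈ 1.14 mA

For two parallel branches, I_k = I_total · (other R)/(sum of R).
I(R_C) = 5.86 × 12.3/(12.3 + 51.2) = 5.86 × 0.1937 = 1.135 mA.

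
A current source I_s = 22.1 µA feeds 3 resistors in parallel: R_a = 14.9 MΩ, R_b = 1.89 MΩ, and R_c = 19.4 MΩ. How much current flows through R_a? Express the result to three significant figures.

I ≈ 2.29 µA

ΣG = 1/14.9 + 1/1.89 + 1/19.4 = 0.6478.
Current divider: I(R_a) = I_s · G_k/ΣG = 22.1 × (0.06711/0.6478) = 22.1 × 0.1036 = 2.290 µA.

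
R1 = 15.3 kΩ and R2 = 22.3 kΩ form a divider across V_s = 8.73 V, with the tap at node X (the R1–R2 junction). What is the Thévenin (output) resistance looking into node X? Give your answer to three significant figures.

R_th ≈ 9.07 kΩ

With V_s suppressed (replaced by a short), R_th = R1 ‖ R2 = (15.30 × 22.3)/(15.30 + 22.3) = 9.074 kΩ.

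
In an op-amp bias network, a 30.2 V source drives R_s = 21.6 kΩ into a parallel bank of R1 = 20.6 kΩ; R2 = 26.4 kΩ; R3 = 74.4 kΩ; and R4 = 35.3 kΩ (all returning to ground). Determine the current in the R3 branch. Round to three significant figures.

I ≈ 0.108 mA

Parallel bank: R_p = 1/(1/20.6 + 1/26.4 + 1/74.4 + 1/35.3) = 7.801 kΩ.
V_A = 30.2 × 7.801/29.40 = 8.013 V.
I(R3) = V_A / R3 = 8.013/74.4 = 0.1077 mA.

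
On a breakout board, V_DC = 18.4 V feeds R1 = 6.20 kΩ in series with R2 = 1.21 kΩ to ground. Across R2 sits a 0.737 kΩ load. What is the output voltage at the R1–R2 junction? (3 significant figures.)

V_out ≈ 1.27 V

The load sits in parallel with R2, giving an effective lower resistance R2' = R2·R_L/(R2+R_L) = 0.4580 kΩ.
Now apply the divider: V_out = 18.4 × 0.06879 = 1.266 V.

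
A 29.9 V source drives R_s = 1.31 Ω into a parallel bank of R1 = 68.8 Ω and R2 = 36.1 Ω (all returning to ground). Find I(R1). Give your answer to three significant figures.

Combine the parallel branches: R_p = (1/68.8 + 1/36.1)⁻¹ = 23.68 Ω.
Node voltage V_A = V_s · R_p/(R_s + R_p) = 29.9 × 0.9476 = 28.33 V.
Branch current I = V_A/R1 = 28.33/68.8 = 0.4118 A.

I ≈ 0.412 A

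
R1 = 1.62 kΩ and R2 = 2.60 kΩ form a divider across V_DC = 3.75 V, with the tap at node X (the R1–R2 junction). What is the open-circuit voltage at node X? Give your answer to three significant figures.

Open-circuit (no load on X): V_th = V_DC · R2/(R1 + R2) = 3.75 × 2.60/(1.620 + 2.60) = 2.310 V.

V_th ≈ 2.31 V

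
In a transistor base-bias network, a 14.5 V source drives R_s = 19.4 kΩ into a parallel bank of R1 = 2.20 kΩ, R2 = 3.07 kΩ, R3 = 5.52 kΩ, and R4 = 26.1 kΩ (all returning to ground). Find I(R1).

Equivalent of the parallel group: R_p = 1.000 kΩ.
V_A = 14.5 × 1.000/20.40 = 0.7110 V.
I(R1) = V_A / R1 = 0.7110/2.20 = 0.3232 mA.

I ≈ 0.323 mA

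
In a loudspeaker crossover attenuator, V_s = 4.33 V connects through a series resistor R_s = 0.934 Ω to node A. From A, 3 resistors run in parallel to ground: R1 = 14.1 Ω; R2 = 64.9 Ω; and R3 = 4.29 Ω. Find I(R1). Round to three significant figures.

I ≈ 0.237 A

Equivalent of the parallel group: R_p = 3.131 Ω.
V_A by voltage divider: V_A = 4.33 × 3.131/(0.934 + 3.131) = 3.335 V.
Branch current I = V_A/R1 = 3.335/14.1 = 0.2365 A.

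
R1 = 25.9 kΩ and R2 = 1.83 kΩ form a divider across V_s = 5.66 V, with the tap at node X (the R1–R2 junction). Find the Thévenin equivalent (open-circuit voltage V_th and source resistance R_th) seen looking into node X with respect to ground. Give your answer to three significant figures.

V_th ≈ 0.374 V, R_th ≈ 1.71 kΩ

V_th is the unloaded tap voltage: V_s · R2/(R1+R2) = 5.66 × 0.06599 = 0.3735 V.
Zeroing V_s shorts the top of R1 to ground, so R_th = R1 ‖ R2 = 1.709 kΩ.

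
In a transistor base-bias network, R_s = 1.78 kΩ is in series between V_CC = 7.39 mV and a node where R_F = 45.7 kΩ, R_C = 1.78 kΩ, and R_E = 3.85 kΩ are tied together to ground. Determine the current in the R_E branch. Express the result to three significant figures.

I ≈ 0.767 µA

Combine the parallel branches: R_p = (1/45.7 + 1/1.78 + 1/3.85)⁻¹ = 1.186 kΩ.
Node voltage V_A = V_CC · R_p/(R_s + R_p) = 7.39 × 0.3998 = 2.954 mV.
I(R_E) = V_A / R_E = 2.954/3.85 = 0.7674 µA.
(Check via current divider: I_total = 2.492 µA; share G_k/ΣG = 0.3080 → same result.)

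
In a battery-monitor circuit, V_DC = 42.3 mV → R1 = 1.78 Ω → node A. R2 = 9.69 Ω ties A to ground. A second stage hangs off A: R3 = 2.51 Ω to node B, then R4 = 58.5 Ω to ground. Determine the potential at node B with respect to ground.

Looking into the second stage from A: R3 + R4 = 61.01 Ω appears in parallel with R2.
Effective lower resistance at A: R2 ‖ 61.01 = 8.362 Ω.
So V_A = 42.3 × 0.8245 = 34.88 mV.
V_B = V_A × 0.9589 = 33.44 mV.

V_B ≈ 33.4 mV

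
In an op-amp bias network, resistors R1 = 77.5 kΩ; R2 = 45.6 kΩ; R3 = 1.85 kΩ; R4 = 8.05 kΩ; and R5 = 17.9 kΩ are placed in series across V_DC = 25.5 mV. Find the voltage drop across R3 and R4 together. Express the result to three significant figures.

V ≈ 1.67 mV

ΣR = 77.5 + 45.6 + 1.85 + 8.05 + 17.9 = 150.9 kΩ.
R_{R3..R4} = 1.85 + 8.05 = 9.900 kΩ.
V = V_DC · R/ΣR = 25.5 × 0.06561 = 1.673 mV.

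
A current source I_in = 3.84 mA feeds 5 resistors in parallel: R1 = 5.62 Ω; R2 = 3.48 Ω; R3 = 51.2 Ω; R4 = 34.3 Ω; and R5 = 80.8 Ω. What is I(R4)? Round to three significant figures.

ΣG = 1/5.62 + 1/3.48 + 1/51.2 + 1/34.3 + 1/80.8 = 0.5264.
R4 takes the fraction G_k/ΣG = 0.02915/0.5264 = 0.05539, so I = 3.84 × 0.05539 = 0.2127 mA.

I ≈ 0.213 mA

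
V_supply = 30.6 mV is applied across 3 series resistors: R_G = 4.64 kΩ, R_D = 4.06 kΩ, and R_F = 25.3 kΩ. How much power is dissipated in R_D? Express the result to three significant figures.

The common current is I = 30.6/34.00 = 0.9000 µA.
V(R_D) = I·R = 3.654 mV; P = V·I = 3.654 × 0.9000 = 3.289 nW.

P ≈ 3.29 nW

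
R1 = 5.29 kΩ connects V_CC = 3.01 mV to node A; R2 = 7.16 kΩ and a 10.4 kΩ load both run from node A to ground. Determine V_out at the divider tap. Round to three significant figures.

V_out ≈ 1.34 mV

The load sits in parallel with R2, giving an effective lower resistance R2' = R2·R_L/(R2+R_L) = 4.241 kΩ.
Now apply the divider: V_out = 3.01 × 0.4449 = 1.339 mV.
(Unloaded it would be 1.73 mV; the load pulls it down.)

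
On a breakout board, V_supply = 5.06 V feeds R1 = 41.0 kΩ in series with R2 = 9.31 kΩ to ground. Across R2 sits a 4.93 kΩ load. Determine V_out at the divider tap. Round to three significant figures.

First combine the lower leg with the load: R2 ‖ R_L = 3.223 kΩ.
Now apply the divider: V_out = 5.06 × 0.07288 = 0.3688 V.

V_out ≈ 0.369 V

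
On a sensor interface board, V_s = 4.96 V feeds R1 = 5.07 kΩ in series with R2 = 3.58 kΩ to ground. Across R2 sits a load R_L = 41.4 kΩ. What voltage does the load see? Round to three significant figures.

First combine the lower leg with the load: R2 ‖ R_L = 3.295 kΩ.
Now apply the divider: V_out = 4.96 × 0.3939 = 1.954 V.

V_out ≈ 1.95 V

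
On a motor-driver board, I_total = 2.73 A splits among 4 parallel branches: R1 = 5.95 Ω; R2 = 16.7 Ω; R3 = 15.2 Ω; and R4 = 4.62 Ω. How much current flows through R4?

I ≈ 1.16 A

ΣG = 1/5.95 + 1/16.7 + 1/15.2 + 1/4.62 = 0.5102.
Current divider: I(R4) = I_total · G_k/ΣG = 2.73 × (0.2165/0.5102) = 2.73 × 0.4243 = 1.158 A.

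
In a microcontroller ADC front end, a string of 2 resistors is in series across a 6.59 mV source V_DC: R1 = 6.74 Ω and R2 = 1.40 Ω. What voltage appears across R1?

V ≈ 5.46 mV

Series total: ΣR = 6.74 + 1.40 = 8.140 Ω.
Voltage divider: V = V_DC · (6.740 / 8.140) = 6.59 × 0.8280 = 5.457 mV.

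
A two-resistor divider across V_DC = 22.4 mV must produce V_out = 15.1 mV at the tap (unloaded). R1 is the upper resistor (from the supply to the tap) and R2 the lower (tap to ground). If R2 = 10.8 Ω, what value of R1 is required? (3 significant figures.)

R1 ≈ 5.22 Ω

The divider ratio is R2/(R1+R2) = 15.1/22.4 = 0.6741.
Rearranging, R1 = R2·(1−k)/k = 10.8 × 0.4834 = 5.221 Ω.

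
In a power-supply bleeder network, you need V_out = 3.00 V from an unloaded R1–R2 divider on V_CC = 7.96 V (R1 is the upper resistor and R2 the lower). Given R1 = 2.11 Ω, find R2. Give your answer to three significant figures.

R2 ≈ 1.28 Ω

Required fraction k = V_out/V_CC = 0.3769.
Rearranging, R2 = R1·k/(1−k) = 2.11 × 0.6048 = 1.276 Ω.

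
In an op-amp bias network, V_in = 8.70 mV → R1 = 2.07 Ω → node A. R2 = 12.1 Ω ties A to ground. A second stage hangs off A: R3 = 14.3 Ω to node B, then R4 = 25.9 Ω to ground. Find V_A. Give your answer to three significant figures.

V_A ≈ 7.12 mV

Looking into the second stage from A: R3 + R4 = 40.20 Ω appears in parallel with R2.
R2 ‖ (R3+R4) = 9.301 Ω.
V_A = 8.70 × 9.301/(2.07 + 9.301) = 7.116 mV.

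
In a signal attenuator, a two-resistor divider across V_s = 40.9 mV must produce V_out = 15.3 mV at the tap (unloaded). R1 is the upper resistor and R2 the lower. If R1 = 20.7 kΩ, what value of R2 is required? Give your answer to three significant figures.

R2 ≈ 12.4 kΩ

V_out/V_s = R2/(R1+R2) = 0.3741.
So R2 = R1 · V_out/(V_s − V_out) = 20.7 × 15.3/(40.9 − 15.3) = 20.7 × 0.5977 = 12.37 kΩ.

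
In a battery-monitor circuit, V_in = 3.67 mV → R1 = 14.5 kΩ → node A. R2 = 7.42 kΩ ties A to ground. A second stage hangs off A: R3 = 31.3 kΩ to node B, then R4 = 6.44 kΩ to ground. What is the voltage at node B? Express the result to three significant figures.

V_B ≈ 0.188 mV

The second stage (R3 + R4 = 37.74 kΩ) loads node A in parallel with R2.
Effective lower resistance at A: R2 ‖ 37.74 = 6.201 kΩ.
So V_A = 3.67 × 0.2995 = 1.099 mV.
V_B = V_A × 0.1706 = 0.1876 mV.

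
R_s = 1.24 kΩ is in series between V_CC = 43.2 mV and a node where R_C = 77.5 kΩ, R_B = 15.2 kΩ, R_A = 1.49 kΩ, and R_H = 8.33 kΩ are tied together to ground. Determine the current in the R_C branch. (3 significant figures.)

Parallel bank: R_p = 1/(1/77.5 + 1/15.2 + 1/1.49 + 1/8.33) = 1.150 kΩ.
V_A = 43.2 × 1.150/2.390 = 20.78 mV.
Branch current I = V_A/R_C = 20.78/77.5 = 0.2682 µA.

I ≈ 0.268 µA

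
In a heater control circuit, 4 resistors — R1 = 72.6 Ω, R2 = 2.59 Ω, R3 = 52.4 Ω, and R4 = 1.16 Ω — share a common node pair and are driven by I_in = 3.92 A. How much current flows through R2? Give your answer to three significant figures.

I ≈ 1.18 A

Conductances: ΣG = 1/72.6 + 1/2.59 + 1/52.4 + 1/1.16 = 1.281 (1/Ω).
Current divider: I(R2) = I_in · G_k/ΣG = 3.92 × (0.3861/1.281) = 3.92 × 0.3014 = 1.181 A.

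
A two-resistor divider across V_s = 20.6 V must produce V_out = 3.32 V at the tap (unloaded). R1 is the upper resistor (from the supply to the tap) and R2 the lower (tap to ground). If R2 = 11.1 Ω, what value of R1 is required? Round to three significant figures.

V_out/V_s = R2/(R1+R2) = 0.1612.
Rearranging, R1 = R2·(1−k)/k = 11.1 × 5.205 = 57.77 Ω.

R1 ≈ 57.8 Ω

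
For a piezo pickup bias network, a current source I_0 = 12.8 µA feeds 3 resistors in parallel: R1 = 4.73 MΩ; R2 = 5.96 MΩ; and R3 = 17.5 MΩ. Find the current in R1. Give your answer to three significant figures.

Conductances: ΣG = 1/4.73 + 1/5.96 + 1/17.5 = 0.4363 (1/MΩ).
Current divider: I(R1) = I_0 · G_k/ΣG = 12.8 × (0.2114/0.4363) = 12.8 × 0.4845 = 6.202 µA.

I ≈ 6.20 µA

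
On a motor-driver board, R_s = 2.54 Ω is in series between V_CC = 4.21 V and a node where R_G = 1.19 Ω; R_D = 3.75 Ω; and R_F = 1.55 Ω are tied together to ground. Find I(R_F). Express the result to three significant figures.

Combine the parallel branches: R_p = (1/1.19 + 1/3.75 + 1/1.55)⁻¹ = 0.5707 Ω.
V_A by voltage divider: V_A = 4.21 × 0.5707/(2.54 + 0.5707) = 0.7724 V.
Branch current I = V_A/R_F = 0.7724/1.55 = 0.4983 A.
(Equivalently: I_total = 1.353 A, then current-divider fraction G_k/ΣG = 0.3682.)

I ≈ 0.498 A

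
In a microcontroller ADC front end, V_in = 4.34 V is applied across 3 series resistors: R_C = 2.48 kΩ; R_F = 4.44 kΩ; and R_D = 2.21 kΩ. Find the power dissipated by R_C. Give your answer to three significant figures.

P ≈ 0.560 mW

Series current I = V_in/ΣR = 4.34/9.130 = 0.4754 mA.
V(R_C) = I·R = 1.179 V; P = V·I = 1.179 × 0.4754 = 0.5604 mW.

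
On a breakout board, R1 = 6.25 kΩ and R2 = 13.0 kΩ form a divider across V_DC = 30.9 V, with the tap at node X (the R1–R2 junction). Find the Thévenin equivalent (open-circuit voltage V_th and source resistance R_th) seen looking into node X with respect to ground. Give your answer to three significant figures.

V_th ≈ 20.9 V, R_th ≈ 4.22 kΩ

Open-circuit (no load on X): V_th = V_DC · R2/(R1 + R2) = 30.9 × 13.0/(6.250 + 13.0) = 20.87 V.
Looking into X with the source shorted: R_th = R1·R2/(R1+R2) = 6.250 × 13.0/19.25 = 4.221 kΩ.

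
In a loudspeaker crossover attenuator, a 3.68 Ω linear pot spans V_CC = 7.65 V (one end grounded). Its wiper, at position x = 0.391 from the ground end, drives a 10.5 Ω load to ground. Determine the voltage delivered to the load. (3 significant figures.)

Split the track: R_lower = x·R_p = 1.439 Ω, R_upper = (1−x)·R_p = 2.241 Ω.
Lower segment in parallel with the load: 1.439 ‖ 10.5 = 1.265 Ω.
Then V_out = V_CC · 1.265/(2.241 + 1.265) = 2.761 V.
(Unloaded: V_out = x·V_CC = 2.99 V.)

V_out ≈ 2.76 V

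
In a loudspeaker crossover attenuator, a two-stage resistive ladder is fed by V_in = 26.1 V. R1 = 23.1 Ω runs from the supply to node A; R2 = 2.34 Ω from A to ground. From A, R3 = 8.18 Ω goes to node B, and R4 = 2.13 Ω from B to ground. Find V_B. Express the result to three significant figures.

Node A sees R2 in parallel with the series input of stage 2, R3 + R4 = 10.31 Ω.
R2 ‖ (R3+R4) = 1.907 Ω.
V_A = 26.1 × 1.907/(23.1 + 1.907) = 1.990 V.
V_B = V_A × 0.2066 = 0.4112 V.

V_B ≈ 0.411 V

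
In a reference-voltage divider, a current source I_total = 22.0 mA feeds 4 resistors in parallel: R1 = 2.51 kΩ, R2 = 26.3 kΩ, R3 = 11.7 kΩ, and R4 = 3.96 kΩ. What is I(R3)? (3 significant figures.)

ΣG = 1/2.51 + 1/26.3 + 1/11.7 + 1/3.96 = 0.7744.
R3 takes the fraction G_k/ΣG = 0.08547/0.7744 = 0.1104, so I = 22.0 × 0.1104 = 2.428 mA.

I ≈ 2.43 mA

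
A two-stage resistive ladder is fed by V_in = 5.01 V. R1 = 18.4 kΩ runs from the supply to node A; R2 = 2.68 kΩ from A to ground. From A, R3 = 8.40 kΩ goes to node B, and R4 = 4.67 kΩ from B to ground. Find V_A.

V_A ≈ 0.540 V

Looking into the second stage from A: R3 + R4 = 13.07 kΩ appears in parallel with R2.
R2 ‖ (R3+R4) = 2.224 kΩ.
First divider: V_A = V_in · 2.224/(18.4 + 2.224) = 0.5403 V.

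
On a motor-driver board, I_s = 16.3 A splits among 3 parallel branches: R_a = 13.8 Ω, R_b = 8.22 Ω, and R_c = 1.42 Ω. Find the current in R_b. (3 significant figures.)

Conductances: ΣG = 1/13.8 + 1/8.22 + 1/1.42 = 0.8983 (1/Ω).
R_b takes the fraction G_k/ΣG = 0.1217/0.8983 = 0.1354, so I = 16.3 × 0.1354 = 2.207 A.

I ≈ 2.21 A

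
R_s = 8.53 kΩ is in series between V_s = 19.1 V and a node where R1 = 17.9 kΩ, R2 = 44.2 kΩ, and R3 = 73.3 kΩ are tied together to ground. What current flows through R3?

I ≈ 0.146 mA

Equivalent of the parallel group: R_p = 10.85 kΩ.
V_A by voltage divider: V_A = 19.1 × 10.85/(8.53 + 10.85) = 10.69 V.
Branch current I = V_A/R3 = 10.69/73.3 = 0.1459 mA.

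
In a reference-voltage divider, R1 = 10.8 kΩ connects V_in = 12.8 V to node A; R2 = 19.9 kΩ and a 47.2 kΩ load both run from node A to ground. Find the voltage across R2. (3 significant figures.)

R2 ‖ R_L = (19.9 × 47.2)/(19.9 + 47.2) = 14.00 kΩ.
Now apply the divider: V_out = 12.8 × 0.5645 = 7.225 V.

V_out ≈ 7.23 V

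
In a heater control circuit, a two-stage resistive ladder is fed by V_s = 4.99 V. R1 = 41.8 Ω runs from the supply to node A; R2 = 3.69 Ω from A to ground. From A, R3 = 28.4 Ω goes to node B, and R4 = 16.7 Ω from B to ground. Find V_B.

V_B ≈ 0.139 V

Looking into the second stage from A: R3 + R4 = 45.10 Ω appears in parallel with R2.
Effective lower resistance at A: R2 ‖ 45.10 = 3.411 Ω.
First divider: V_A = V_s · 3.411/(41.8 + 3.411) = 0.3765 V.
Stage 2 is unloaded, so V_B = V_A · R4/(R3+R4) = 0.3765 × 16.7/45.10 = 0.1394 V.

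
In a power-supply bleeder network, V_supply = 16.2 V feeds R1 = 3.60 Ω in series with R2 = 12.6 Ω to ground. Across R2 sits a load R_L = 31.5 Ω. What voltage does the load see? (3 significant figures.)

R2 ‖ R_L = (12.6 × 31.5)/(12.6 + 31.5) = 9.000 Ω.
Now apply the divider: V_out = 16.2 × 0.7143 = 11.57 V.

V_out ≈ 11.6 V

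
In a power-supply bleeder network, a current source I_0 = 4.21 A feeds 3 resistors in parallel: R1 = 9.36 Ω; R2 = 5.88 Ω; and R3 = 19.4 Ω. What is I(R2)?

I ≈ 2.18 A

Conductances: ΣG = 1/9.36 + 1/5.88 + 1/19.4 = 0.3285 (1/Ω).
By the current-divider rule, I = I_0 · G_k/ΣG = 4.21 × 0.5178 = 2.180 A.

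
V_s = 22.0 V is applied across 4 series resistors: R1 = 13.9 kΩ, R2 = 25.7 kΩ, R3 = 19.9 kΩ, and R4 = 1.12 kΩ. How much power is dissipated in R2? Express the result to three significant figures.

P ≈ 3.38 mW

Series current I = V_s/ΣR = 22.0/60.62 = 0.3629 mA.
P = I²R = 0.1317 × 25.7 = 3.385 mW.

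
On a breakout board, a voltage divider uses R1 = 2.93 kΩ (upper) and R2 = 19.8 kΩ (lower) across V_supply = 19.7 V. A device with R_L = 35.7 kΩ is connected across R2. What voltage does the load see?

V_out ≈ 16.0 V

R2 ‖ R_L = (19.8 × 35.7)/(19.8 + 35.7) = 12.74 kΩ.
Then V_out = V_supply · R2'/(R1 + R2') = 19.7 × 12.74/15.67 = 16.02 V.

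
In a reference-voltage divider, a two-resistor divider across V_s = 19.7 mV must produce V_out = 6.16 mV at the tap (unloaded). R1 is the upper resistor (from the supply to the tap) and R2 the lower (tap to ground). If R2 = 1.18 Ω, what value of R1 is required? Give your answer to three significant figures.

R1 ≈ 2.59 Ω

The divider ratio is R2/(R1+R2) = 6.16/19.7 = 0.3127.
Rearranging, R1 = R2·(1−k)/k = 1.18 × 2.198 = 2.594 Ω.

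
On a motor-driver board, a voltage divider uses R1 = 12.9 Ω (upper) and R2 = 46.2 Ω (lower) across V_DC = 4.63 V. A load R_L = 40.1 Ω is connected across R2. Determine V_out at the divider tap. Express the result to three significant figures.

The load sits in parallel with R2, giving an effective lower resistance R2' = R2·R_L/(R2+R_L) = 21.47 Ω.
Voltage divider with the loaded lower leg: V_out = 4.63 × 21.47/(12.9 + 21.47) = 4.63 × 0.6246 = 2.892 V.

V_out ≈ 2.89 V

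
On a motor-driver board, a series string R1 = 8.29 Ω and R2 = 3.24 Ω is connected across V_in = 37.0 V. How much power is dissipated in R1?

P ≈ 85.4 W

The common current is I = 37.0/11.53 = 3.209 A.
P(R1) = I²·R1 = (3.209)² × 8.29 = 85.37 W.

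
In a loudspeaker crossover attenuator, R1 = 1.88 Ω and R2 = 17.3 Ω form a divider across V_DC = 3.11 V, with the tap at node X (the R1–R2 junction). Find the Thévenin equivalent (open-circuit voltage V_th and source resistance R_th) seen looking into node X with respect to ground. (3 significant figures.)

With X open, the divider is unloaded: V_th = 3.11 × 17.3/19.18 = 2.805 V.
Zeroing V_DC shorts the top of R1 to ground, so R_th = R1 ‖ R2 = 1.696 Ω.

V_th ≈ 2.81 V, R_th ≈ 1.70 Ω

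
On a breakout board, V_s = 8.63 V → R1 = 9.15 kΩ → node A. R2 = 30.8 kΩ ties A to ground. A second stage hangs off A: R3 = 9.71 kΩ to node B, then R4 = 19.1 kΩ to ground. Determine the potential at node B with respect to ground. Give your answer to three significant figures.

V_B ≈ 3.54 V

The second stage (R3 + R4 = 28.81 kΩ) loads node A in parallel with R2.
Effective lower resistance at A: R2 ‖ 28.81 = 14.89 kΩ.
So V_A = 8.63 × 0.6193 = 5.345 V.
V_B = V_A × 0.6630 = 3.543 V.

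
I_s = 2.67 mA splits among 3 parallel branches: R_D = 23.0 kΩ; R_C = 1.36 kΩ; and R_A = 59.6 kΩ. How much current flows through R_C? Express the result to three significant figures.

Conductances: ΣG = 1/23.0 + 1/1.36 + 1/59.6 = 0.7956 (1/kΩ).
By the current-divider rule, I = I_s · G_k/ΣG = 2.67 × 0.9243 = 2.468 mA.

I ≈ 2.47 mA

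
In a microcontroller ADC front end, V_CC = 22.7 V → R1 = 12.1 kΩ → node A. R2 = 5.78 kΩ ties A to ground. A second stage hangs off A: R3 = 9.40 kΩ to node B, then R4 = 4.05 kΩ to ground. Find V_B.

V_B ≈ 1.71 V

The second stage (R3 + R4 = 13.45 kΩ) loads node A in parallel with R2.
R2 ‖ (R3+R4) = 4.043 kΩ.
First divider: V_A = V_CC · 4.043/(12.1 + 4.043) = 5.685 V.
Stage 2 is unloaded, so V_B = V_A · R4/(R3+R4) = 5.685 × 4.05/13.45 = 1.712 V.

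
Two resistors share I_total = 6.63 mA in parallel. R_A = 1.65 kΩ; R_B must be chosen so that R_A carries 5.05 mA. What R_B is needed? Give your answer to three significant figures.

R_B ≈ 5.27 kΩ

Two-branch current divider: I_A = I_total · R_B/(R_A + R_B).
With f = 0.7617, R_B = R_A · f/(1−f) = 1.65 × 3.196 = 5.274 kΩ.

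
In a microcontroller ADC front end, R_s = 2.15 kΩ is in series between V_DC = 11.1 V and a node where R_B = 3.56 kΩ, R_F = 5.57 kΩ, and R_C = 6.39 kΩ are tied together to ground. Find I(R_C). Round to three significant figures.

Combine the parallel branches: R_p = (1/3.56 + 1/5.57 + 1/6.39)⁻¹ = 1.621 kΩ.
V_A by voltage divider: V_A = 11.1 × 1.621/(2.15 + 1.621) = 4.771 V.
I(R_C) = V_A / R_C = 4.771/6.39 = 0.7467 mA.
(Equivalently: I_total = 2.944 mA, then current-divider fraction G_k/ΣG = 0.2537.)

I ≈ 0.747 mA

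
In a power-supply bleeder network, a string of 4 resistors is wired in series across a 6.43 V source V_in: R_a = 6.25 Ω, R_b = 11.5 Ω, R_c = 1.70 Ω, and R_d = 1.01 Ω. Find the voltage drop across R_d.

V ≈ 0.317 V

Total series resistance ΣR = 6.25 + 11.5 + 1.70 + 1.01 = 20.46 Ω.
Voltage divider: V = V_in · (1.010 / 20.46) = 6.43 × 0.04936 = 0.3174 V.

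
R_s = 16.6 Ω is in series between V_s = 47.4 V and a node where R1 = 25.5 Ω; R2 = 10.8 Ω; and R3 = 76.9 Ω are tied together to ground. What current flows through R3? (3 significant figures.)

Combine the parallel branches: R_p = (1/25.5 + 1/10.8 + 1/76.9)⁻¹ = 6.905 Ω.
V_A = 47.4 × 6.905/23.51 = 13.93 V.
I(R3) = V_A / R3 = 13.93/76.9 = 0.1811 A.
(Equivalently: I_total = 2.017 A, then current-divider fraction G_k/ΣG = 0.08980.)

I ≈ 0.181 A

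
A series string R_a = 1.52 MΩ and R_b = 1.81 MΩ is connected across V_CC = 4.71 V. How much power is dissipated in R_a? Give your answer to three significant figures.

P ≈ 3.04 µW

Series current I = V_CC/ΣR = 4.71/3.330 = 1.414 µA.
V(R_a) = I·R = 2.150 V; P = V·I = 2.150 × 1.414 = 3.041 µW.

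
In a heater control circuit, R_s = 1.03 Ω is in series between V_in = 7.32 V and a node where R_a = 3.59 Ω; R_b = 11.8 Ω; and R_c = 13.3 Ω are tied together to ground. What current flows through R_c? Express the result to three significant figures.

Equivalent of the parallel group: R_p = 2.281 Ω.
V_A by voltage divider: V_A = 7.32 × 2.281/(1.03 + 2.281) = 5.043 V.
Branch current I = V_A/R_c = 5.043/13.3 = 0.3791 A.

I ≈ 0.379 A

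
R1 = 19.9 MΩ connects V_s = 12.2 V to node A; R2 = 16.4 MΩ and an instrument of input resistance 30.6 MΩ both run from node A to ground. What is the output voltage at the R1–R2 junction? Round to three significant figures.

V_out ≈ 4.26 V

The load sits in parallel with R2, giving an effective lower resistance R2' = R2·R_L/(R2+R_L) = 10.68 MΩ.
Now apply the divider: V_out = 12.2 × 0.3492 = 4.260 V.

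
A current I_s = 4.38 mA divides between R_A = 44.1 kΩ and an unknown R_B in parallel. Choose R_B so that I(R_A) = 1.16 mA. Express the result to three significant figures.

The fraction through R_A equals R_B/(R_A+R_B).
1.16/4.38 = R_B/(R_A + R_B) → R_B = R_A · (0.2648)/(1 − 0.2648) = 44.1 × 0.3602 = 15.89 kΩ.

R_B ≈ 15.9 kΩ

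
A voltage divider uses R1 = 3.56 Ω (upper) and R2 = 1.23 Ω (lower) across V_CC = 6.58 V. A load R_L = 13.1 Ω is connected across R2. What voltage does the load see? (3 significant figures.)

First combine the lower leg with the load: R2 ‖ R_L = 1.124 Ω.
Then V_out = V_CC · R2'/(R1 + R2') = 6.58 × 1.124/4.684 = 1.579 V.

V_out ≈ 1.58 V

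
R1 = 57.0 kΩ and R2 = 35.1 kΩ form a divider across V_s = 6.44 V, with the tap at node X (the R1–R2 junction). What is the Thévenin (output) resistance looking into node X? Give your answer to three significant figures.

Looking into X with the source shorted: R_th = R1·R2/(R1+R2) = 57.00 × 35.1/92.10 = 21.72 kΩ.

R_th ≈ 21.7 kΩ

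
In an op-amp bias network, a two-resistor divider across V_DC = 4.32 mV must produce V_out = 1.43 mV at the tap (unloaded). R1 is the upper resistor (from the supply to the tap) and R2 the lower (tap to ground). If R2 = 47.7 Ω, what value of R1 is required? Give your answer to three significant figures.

R1 ≈ 96.4 Ω

The divider ratio is R2/(R1+R2) = 1.43/4.32 = 0.3310.
Rearranging, R1 = R2·(1−k)/k = 47.7 × 2.021 = 96.40 Ω.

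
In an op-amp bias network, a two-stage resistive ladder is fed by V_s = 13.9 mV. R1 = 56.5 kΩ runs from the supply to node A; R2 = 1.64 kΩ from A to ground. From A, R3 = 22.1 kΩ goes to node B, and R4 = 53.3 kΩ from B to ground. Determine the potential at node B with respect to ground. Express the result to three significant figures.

V_B ≈ 0.271 mV

The second stage (R3 + R4 = 75.40 kΩ) loads node A in parallel with R2.
Effective lower resistance at A: R2 ‖ 75.40 = 1.605 kΩ.
First divider: V_A = V_s · 1.605/(56.5 + 1.605) = 0.3840 mV.
V_B = V_A × 0.7069 = 0.2714 mV.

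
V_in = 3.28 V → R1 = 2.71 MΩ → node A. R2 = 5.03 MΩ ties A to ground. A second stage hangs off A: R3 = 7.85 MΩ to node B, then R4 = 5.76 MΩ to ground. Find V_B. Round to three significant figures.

V_B ≈ 0.799 V

Node A sees R2 in parallel with the series input of stage 2, R3 + R4 = 13.61 MΩ.
Effective lower resistance at A: R2 ‖ 13.61 = 3.673 MΩ.
V_A = 3.28 × 3.673/(2.71 + 3.673) = 1.887 V.
V_B = V_A × 0.4232 = 0.7988 V.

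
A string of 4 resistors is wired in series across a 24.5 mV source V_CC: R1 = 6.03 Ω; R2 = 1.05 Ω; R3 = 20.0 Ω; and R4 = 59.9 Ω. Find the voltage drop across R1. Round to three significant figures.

Series total: ΣR = 6.03 + 1.05 + 20.0 + 59.9 = 86.98 Ω.
By the voltage-divider rule, V = 24.5 × 6.030/86.98 = 1.698 mV.

V ≈ 1.70 mV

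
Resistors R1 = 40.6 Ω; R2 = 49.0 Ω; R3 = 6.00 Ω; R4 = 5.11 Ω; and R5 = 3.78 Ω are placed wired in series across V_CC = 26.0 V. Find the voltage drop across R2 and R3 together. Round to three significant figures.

Total series resistance ΣR = 40.6 + 49.0 + 6.00 + 5.11 + 3.78 = 104.5 Ω.
R_{R2..R3} = 49.0 + 6.00 = 55.00 Ω.
V = V_CC · R/ΣR = 26.0 × 0.5264 = 13.69 V.

V ≈ 13.7 V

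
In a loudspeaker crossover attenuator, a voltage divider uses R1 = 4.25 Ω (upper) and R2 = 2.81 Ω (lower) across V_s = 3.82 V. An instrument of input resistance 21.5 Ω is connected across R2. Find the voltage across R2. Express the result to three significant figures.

R2 ‖ R_L = (2.81 × 21.5)/(2.81 + 21.5) = 2.485 Ω.
Now apply the divider: V_out = 3.82 × 0.3690 = 1.410 V.

V_out ≈ 1.41 V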